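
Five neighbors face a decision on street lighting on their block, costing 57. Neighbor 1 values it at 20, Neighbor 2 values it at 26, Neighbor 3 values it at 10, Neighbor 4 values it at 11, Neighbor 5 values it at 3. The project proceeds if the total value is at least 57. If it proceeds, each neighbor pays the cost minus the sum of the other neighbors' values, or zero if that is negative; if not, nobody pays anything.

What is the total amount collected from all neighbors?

Total value 70 ≥ cost 57, so it is built.
Neighbor 1: others sum to 50; max(0, 57 - 50) = 7.
Neighbor 2: others sum to 44; max(0, 57 - 44) = 13.
Neighbor 3: others sum to 60; max(0, 57 - 60) = 0.
Neighbor 4: others sum to 59; max(0, 57 - 59) = 0.
Neighbor 5: others sum to 67; max(0, 57 - 67) = 0.
Total collected = 7 + 13 + 0 + 0 + 0 = 20.

20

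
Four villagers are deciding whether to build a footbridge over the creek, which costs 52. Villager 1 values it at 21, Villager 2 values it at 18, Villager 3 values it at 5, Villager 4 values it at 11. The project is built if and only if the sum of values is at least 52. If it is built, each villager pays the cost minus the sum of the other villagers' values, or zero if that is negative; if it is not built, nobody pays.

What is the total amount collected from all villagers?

43

Total value 55 ≥ cost 52, so it is built.
Villager 1: others sum to 34; max(0, 52 - 34) = 18.
Villager 2: others sum to 37; max(0, 52 - 37) = 15.
Villager 3: others sum to 50; max(0, 52 - 50) = 2.
Villager 4: others sum to 44; max(0, 52 - 44) = 8.
Total collected = 18 + 15 + 2 + 8 = 43.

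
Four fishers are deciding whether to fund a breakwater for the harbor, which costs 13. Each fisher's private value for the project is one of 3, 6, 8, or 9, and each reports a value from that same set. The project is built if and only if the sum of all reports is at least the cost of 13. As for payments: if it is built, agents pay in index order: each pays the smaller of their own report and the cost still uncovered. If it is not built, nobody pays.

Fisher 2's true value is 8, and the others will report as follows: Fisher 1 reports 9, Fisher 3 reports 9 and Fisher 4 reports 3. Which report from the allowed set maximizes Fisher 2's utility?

Report 3: project built, pays 3, utility 8 - 3 = 5.
Report 6: project built, pays 4, utility 8 - 4 = 4.
Report 8: project built, pays 4, utility 8 - 4 = 4.
Report 9: project built, pays 4, utility 8 - 4 = 4.
The best choice is 3 with utility 5.

3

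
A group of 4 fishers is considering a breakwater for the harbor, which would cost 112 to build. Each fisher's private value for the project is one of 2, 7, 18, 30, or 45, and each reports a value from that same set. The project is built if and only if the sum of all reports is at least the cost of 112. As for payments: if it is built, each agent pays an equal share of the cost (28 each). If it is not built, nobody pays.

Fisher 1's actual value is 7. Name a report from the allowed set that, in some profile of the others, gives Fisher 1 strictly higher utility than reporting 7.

Suppose Fisher 2 reports 18, Fisher 3 reports 45 and Fisher 4 reports 45.
Report 7: project built, pays 28, utility 7 - 28 = -21.
Report 2: project not built, utility 0.
So reporting 2 beats truth here (0 > -21).

2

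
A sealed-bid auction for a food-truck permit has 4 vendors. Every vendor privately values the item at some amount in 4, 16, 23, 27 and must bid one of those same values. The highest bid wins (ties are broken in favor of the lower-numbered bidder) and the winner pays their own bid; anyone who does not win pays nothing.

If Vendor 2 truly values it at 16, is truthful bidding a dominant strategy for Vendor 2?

Check each profile of the others' bids and compare truth against every alternative bid.
Others bid (4, 4, 4): truth gives 0, best alternative gives 0.
Others bid (4, 4, 16): truth gives 0, best alternative gives 0.
Others bid (4, 4, 23): truth gives 0, best alternative gives 0.
Others bid (4, 4, 27): truth gives 0, best alternative gives 0.
Others bid (4, 16, 4): truth gives 0, best alternative gives 0.
Others bid (4, 16, 16): truth gives 0, best alternative gives 0.
(Remaining 58 profiles checked similarly; truth is weakly best in each.)
In every case the truthful bid is at least as good as any alternative, so it is a dominant strategy.

Yes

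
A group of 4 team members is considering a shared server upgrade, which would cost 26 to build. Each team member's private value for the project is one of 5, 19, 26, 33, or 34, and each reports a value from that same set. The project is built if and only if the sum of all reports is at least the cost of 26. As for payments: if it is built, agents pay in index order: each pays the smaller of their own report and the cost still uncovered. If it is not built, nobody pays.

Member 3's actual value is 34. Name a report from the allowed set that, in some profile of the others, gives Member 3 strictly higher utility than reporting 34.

5

Suppose Member 1 reports 5, Member 2 reports 5 and Member 4 reports 19.
Report 34: project built, pays 16, utility 34 - 16 = 18.
Report 5: project built, pays 5, utility 34 - 5 = 29.
So reporting 5 beats truth here (29 > 18).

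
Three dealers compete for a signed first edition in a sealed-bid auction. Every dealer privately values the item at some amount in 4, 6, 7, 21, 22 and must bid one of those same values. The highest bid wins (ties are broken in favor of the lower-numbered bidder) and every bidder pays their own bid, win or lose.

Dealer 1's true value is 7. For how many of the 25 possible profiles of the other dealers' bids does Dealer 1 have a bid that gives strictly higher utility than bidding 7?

20

Others bid (4, 4): truth gives 0; bid 4 gives 3 > 0. Violating.
Others bid (4, 6): truth gives 0; bid 6 gives 1 > 0. Violating.
Others bid (4, 21): truth gives -7; bid 4 gives -4 > -7. Violating.
Others bid (4, 22): truth gives -7; bid 4 gives -4 > -7. Violating.
Others bid (4, 7): truth gives 0; no alternative beats it.
Others bid (6, 7): truth gives 0; no alternative beats it.
(Checking all 25 profiles: 20 have a profitable deviation, 5 do not.)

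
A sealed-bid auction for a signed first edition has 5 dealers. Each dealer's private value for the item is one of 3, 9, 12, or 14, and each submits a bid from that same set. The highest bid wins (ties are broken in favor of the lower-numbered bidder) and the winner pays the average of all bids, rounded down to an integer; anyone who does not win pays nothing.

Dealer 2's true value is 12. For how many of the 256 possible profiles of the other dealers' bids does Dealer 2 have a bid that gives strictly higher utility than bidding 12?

118

Others bid (3, 3, 3, 9): truth gives 6; bid 9 gives 7 > 6. Violating.
Others bid (3, 3, 3, 14): truth gives 0; bid 14 gives 5 > 0. Violating.
Others bid (3, 3, 9, 3): truth gives 6; bid 9 gives 7 > 6. Violating.
Others bid (3, 3, 9, 9): truth gives 5; bid 9 gives 6 > 5. Violating.
Others bid (3, 3, 3, 3): truth gives 8; no alternative beats it.
Others bid (3, 3, 3, 12): truth gives 6; no alternative beats it.
(Checking all 256 profiles: 118 have a profitable deviation, 138 do not.)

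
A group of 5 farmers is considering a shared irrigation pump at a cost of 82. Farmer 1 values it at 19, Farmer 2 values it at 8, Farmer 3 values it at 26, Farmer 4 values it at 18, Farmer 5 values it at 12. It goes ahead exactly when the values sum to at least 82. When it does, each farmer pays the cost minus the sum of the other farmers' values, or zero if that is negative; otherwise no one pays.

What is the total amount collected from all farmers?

Total value 83 ≥ cost 82, so it is built.
Farmer 1: others sum to 64; max(0, 82 - 64) = 18.
Farmer 2: others sum to 75; max(0, 82 - 75) = 7.
Farmer 3: others sum to 57; max(0, 82 - 57) = 25.
Farmer 4: others sum to 65; max(0, 82 - 65) = 17.
Farmer 5: others sum to 71; max(0, 82 - 71) = 11.
Total collected = 18 + 7 + 25 + 17 + 11 = 78.

78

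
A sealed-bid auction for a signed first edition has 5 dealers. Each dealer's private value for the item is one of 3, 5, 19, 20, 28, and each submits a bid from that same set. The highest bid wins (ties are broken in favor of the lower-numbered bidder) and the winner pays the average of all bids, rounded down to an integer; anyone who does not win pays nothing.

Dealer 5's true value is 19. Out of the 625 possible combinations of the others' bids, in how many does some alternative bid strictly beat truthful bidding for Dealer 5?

225

Others bid (3, 3, 3, 3): truth gives 13; bid 5 gives 16 > 13. Violating.
Others bid (3, 3, 3, 19): truth gives 0; bid 20 gives 10 > 0. Violating.
Others bid (3, 3, 3, 20): truth gives 0; bid 28 gives 8 > 0. Violating.
Others bid (3, 3, 5, 19): truth gives 0; bid 20 gives 9 > 0. Violating.
Others bid (3, 3, 3, 5): truth gives 13; no alternative beats it.
Others bid (3, 3, 3, 28): truth gives 0; no alternative beats it.
(Checking all 625 profiles: 225 have a profitable deviation, 400 do not.)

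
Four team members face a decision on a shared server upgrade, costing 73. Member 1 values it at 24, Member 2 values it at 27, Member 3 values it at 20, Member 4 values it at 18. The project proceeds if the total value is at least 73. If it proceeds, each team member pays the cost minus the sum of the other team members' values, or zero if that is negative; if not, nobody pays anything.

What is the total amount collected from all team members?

25

Total value 89 ≥ cost 73, so it is built.
Member 1: others sum to 65; max(0, 73 - 65) = 8.
Member 2: others sum to 62; max(0, 73 - 62) = 11.
Member 3: others sum to 69; max(0, 73 - 69) = 4.
Member 4: others sum to 71; max(0, 73 - 71) = 2.
Total collected = 8 + 11 + 4 + 2 = 25.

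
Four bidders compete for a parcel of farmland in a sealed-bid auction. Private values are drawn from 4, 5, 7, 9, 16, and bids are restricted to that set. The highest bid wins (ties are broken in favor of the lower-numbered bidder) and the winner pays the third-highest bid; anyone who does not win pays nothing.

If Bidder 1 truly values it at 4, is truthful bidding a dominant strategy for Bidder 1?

Yes

Check each profile of the others' bids and compare truth against every alternative bid.
Others bid (4, 5, 5): truth gives 0, best alternative gives -1.
Others bid (5, 4, 5): truth gives 0, best alternative gives -1.
Others bid (5, 5, 4): truth gives 0, best alternative gives -1.
Others bid (5, 5, 5): truth gives 0, best alternative gives -1.
Others bid (4, 4, 4): truth gives 0, best alternative gives 0.
Others bid (4, 4, 5): truth gives 0, best alternative gives 0.
(Remaining 119 profiles checked similarly; truth is weakly best in each.)
In every case the truthful bid is at least as good as any alternative, so it is a dominant strategy.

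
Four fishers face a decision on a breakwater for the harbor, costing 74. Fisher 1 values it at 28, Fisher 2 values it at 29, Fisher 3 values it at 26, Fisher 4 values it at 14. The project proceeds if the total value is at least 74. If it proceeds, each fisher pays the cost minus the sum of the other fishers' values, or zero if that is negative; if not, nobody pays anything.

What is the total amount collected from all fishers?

Total value 97 ≥ cost 74, so it is built.
Fisher 1: others sum to 69; max(0, 74 - 69) = 5.
Fisher 2: others sum to 68; max(0, 74 - 68) = 6.
Fisher 3: others sum to 71; max(0, 74 - 71) = 3.
Fisher 4: others sum to 83; max(0, 74 - 83) = 0.
Total collected = 5 + 6 + 3 + 0 = 14.

14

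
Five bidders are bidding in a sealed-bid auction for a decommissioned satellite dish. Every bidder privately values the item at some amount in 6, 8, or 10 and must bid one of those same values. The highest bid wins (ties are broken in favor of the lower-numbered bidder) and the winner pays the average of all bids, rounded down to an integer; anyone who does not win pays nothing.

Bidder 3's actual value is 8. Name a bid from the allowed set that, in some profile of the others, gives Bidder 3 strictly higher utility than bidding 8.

10

Suppose Bidder 1 bids 6, Bidder 2 bids 6, Bidder 4 bids 6 and Bidder 5 bids 10.
Bid 8: loses, pays 0, utility 0.
Bid 10: wins, pays 7, utility 8 - 7 = 1.
So bidding 10 beats truth here (1 > 0).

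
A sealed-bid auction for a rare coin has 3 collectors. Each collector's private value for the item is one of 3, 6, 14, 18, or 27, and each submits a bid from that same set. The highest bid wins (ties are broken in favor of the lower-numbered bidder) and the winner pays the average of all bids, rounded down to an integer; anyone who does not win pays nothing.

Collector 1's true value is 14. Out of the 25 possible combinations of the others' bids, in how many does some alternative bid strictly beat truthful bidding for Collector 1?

6

Others bid (3, 3): truth gives 8; bid 3 gives 11 > 8. Violating.
Others bid (3, 6): truth gives 7; bid 6 gives 9 > 7. Violating.
Others bid (3, 18): truth gives 0; bid 18 gives 1 > 0. Violating.
Others bid (6, 3): truth gives 7; bid 6 gives 9 > 7. Violating.
Others bid (3, 14): truth gives 4; no alternative beats it.
Others bid (3, 27): truth gives 0; no alternative beats it.
(Checking all 25 profiles: 6 have a profitable deviation, 19 do not.)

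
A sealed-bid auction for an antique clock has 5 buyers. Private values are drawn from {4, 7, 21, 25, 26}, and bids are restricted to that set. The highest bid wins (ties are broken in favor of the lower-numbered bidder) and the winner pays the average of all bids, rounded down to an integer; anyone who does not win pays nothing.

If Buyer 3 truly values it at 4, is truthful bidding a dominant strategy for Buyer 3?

Yes

Check each profile of the others' bids and compare truth against every alternative bid.
Others bid (4, 4, 4, 7): truth gives 0, best alternative gives -1.
Others bid (4, 4, 7, 4): truth gives 0, best alternative gives -1.
Others bid (4, 4, 7, 7): truth gives 0, best alternative gives -1.
Others bid (4, 4, 4, 4): truth gives 0, best alternative gives 0.
Others bid (4, 4, 4, 21): truth gives 0, best alternative gives 0.
Others bid (4, 4, 4, 25): truth gives 0, best alternative gives 0.
(Remaining 619 profiles checked similarly; truth is weakly best in each.)
In every case the truthful bid is at least as good as any alternative, so it is a dominant strategy.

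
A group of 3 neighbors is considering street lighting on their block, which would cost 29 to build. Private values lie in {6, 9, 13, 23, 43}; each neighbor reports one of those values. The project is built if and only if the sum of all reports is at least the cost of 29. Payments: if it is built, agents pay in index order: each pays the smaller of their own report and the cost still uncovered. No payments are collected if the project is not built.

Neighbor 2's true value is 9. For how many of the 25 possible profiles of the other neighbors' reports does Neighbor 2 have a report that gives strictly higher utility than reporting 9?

Others report (6, 23): truth gives 0; report 6 gives 3 > 0. Violating.
Others report (6, 43): truth gives 0; report 6 gives 3 > 0. Violating.
Others report (9, 23): truth gives 0; report 6 gives 3 > 0. Violating.
Others report (9, 43): truth gives 0; report 6 gives 3 > 0. Violating.
Others report (6, 6): truth gives 0; no alternative beats it.
Others report (6, 9): truth gives 0; no alternative beats it.
(Checking all 25 profiles: 7 have a profitable deviation, 18 do not.)

7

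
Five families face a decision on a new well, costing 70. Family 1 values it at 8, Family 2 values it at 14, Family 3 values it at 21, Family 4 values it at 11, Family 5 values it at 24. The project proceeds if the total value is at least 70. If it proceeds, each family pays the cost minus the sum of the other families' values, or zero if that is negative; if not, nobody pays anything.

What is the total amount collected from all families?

38

Total value 78 ≥ cost 70, so it is built.
Family 1: others sum to 70; max(0, 70 - 70) = 0.
Family 2: others sum to 64; max(0, 70 - 64) = 6.
Family 3: others sum to 57; max(0, 70 - 57) = 13.
Family 4: others sum to 67; max(0, 70 - 67) = 3.
Family 5: others sum to 54; max(0, 70 - 54) = 16.
Total collected = 0 + 6 + 13 + 3 + 16 = 38.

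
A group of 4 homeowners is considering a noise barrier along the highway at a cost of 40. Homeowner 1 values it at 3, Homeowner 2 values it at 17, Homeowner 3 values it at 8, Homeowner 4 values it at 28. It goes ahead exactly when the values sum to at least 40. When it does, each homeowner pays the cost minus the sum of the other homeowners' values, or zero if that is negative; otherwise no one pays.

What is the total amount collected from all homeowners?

Total value 56 ≥ cost 40, so it is built.
Homeowner 1: others sum to 53; max(0, 40 - 53) = 0.
Homeowner 2: others sum to 39; max(0, 40 - 39) = 1.
Homeowner 3: others sum to 48; max(0, 40 - 48) = 0.
Homeowner 4: others sum to 28; max(0, 40 - 28) = 12.
Total collected = 0 + 1 + 0 + 12 = 13.

13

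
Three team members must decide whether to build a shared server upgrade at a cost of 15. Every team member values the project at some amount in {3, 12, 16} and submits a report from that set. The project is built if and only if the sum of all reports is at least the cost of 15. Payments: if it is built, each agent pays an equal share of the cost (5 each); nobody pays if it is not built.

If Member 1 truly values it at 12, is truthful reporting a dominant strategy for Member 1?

Check each profile of the others' reports and compare truth against every alternative report.
Others report (3, 3): truth gives 7, best alternative gives 7.
Others report (3, 12): truth gives 7, best alternative gives 7.
Others report (3, 16): truth gives 7, best alternative gives 7.
Others report (12, 3): truth gives 7, best alternative gives 7.
Others report (12, 12): truth gives 7, best alternative gives 7.
Others report (12, 16): truth gives 7, best alternative gives 7.
(Remaining 3 profiles checked similarly; truth is weakly best in each.)
In every case the truthful report is at least as good as any alternative, so it is a dominant strategy.

Yes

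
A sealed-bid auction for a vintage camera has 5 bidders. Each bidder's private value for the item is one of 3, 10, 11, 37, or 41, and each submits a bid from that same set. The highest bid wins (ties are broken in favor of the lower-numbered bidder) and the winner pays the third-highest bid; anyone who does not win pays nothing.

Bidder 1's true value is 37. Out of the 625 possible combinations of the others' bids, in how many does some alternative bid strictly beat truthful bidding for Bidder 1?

108

Others bid (3, 3, 3, 41): truth gives 0; bid 41 gives 34 > 0. Violating.
Others bid (3, 3, 10, 41): truth gives 0; bid 41 gives 27 > 0. Violating.
Others bid (3, 3, 11, 41): truth gives 0; bid 41 gives 26 > 0. Violating.
Others bid (3, 3, 41, 3): truth gives 0; bid 41 gives 34 > 0. Violating.
Others bid (3, 3, 3, 3): truth gives 34; no alternative beats it.
Others bid (3, 3, 3, 10): truth gives 34; no alternative beats it.
(Checking all 625 profiles: 108 have a profitable deviation, 517 do not.)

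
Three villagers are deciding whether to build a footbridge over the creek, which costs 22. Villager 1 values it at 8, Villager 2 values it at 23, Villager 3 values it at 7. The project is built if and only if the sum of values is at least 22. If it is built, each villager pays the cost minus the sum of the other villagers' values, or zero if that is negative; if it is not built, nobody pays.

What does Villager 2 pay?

7

Total value 38 ≥ cost 22, so the project is built.
The other villagers' values sum to 15.
Cost minus that sum is 22 - 15 = 7.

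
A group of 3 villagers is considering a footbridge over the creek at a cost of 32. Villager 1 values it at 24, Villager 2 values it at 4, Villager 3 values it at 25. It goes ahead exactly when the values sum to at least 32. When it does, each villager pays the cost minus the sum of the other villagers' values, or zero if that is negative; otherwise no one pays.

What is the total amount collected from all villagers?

Total value 53 ≥ cost 32, so it is built.
Villager 1: others sum to 29; max(0, 32 - 29) = 3.
Villager 2: others sum to 49; max(0, 32 - 49) = 0.
Villager 3: others sum to 28; max(0, 32 - 28) = 4.
Total collected = 3 + 0 + 4 = 7.

7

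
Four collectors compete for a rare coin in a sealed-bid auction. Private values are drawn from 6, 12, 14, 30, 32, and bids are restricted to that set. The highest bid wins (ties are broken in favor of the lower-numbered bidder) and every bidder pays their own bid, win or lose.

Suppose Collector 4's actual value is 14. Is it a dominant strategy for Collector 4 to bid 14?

No

Consider the case where Collector 1 bids 6, Collector 2 bids 6 and Collector 3 bids 6.
Truthful bid 14: wins, pays 14, utility 14 - 14 = 0.
Bid 12 instead: wins, pays 12, utility 14 - 12 = 2.
Since 2 > 0, bidding 12 is strictly better here, so truthful bidding is not dominant.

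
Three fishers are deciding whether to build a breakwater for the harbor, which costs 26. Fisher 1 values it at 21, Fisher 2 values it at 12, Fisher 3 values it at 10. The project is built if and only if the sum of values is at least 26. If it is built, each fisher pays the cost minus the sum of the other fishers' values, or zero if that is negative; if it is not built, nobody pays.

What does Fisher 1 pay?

4

Total value 43 ≥ cost 26, so the project is built.
The other fishers' values sum to 22.
Cost minus that sum is 26 - 22 = 4.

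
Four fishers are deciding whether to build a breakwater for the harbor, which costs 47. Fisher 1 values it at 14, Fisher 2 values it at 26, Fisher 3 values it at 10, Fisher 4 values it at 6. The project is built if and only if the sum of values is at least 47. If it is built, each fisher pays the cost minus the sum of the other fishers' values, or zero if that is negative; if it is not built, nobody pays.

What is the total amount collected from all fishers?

Total value 56 ≥ cost 47, so it is built.
Fisher 1: others sum to 42; max(0, 47 - 42) = 5.
Fisher 2: others sum to 30; max(0, 47 - 30) = 17.
Fisher 3: others sum to 46; max(0, 47 - 46) = 1.
Fisher 4: others sum to 50; max(0, 47 - 50) = 0.
Total collected = 5 + 17 + 1 + 0 = 23.

23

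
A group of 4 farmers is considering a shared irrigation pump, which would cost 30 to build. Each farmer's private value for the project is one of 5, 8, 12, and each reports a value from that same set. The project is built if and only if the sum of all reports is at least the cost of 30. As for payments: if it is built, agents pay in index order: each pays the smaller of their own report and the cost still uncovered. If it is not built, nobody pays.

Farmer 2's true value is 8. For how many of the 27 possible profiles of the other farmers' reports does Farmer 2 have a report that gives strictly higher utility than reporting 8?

Others report (5, 8, 12): truth gives 0; report 5 gives 3 > 0. Violating.
Others report (5, 12, 8): truth gives 0; report 5 gives 3 > 0. Violating.
Others report (5, 12, 12): truth gives 0; report 5 gives 3 > 0. Violating.
Others report (8, 5, 12): truth gives 0; report 5 gives 3 > 0. Violating.
Others report (5, 5, 5): truth gives 0; no alternative beats it.
Others report (5, 5, 8): truth gives 0; no alternative beats it.
(Checking all 27 profiles: 16 have a profitable deviation, 11 do not.)

16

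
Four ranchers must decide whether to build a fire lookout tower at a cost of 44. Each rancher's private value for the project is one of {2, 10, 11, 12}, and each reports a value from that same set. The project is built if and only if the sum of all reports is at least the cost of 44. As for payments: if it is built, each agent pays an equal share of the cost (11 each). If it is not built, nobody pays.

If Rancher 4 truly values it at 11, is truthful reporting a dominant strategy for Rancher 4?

Check each profile of the others' reports and compare truth against every alternative report.
Others report (2, 2, 2): truth gives 0, best alternative gives 0.
Others report (2, 2, 10): truth gives 0, best alternative gives 0.
Others report (2, 2, 11): truth gives 0, best alternative gives 0.
Others report (2, 2, 12): truth gives 0, best alternative gives 0.
Others report (2, 10, 2): truth gives 0, best alternative gives 0.
Others report (2, 10, 10): truth gives 0, best alternative gives 0.
(Remaining 58 profiles checked similarly; truth is weakly best in each.)
In every case the truthful report is at least as good as any alternative, so it is a dominant strategy.

Yes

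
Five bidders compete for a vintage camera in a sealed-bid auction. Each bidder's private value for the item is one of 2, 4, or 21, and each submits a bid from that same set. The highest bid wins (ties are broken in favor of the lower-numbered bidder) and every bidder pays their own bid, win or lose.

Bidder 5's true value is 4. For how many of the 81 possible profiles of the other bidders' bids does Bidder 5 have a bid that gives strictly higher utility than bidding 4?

80

Others bid (2, 2, 2, 4): truth gives -4; bid 2 gives -2 > -4. Violating.
Others bid (2, 2, 2, 21): truth gives -4; bid 2 gives -2 > -4. Violating.
Others bid (2, 2, 4, 2): truth gives -4; bid 2 gives -2 > -4. Violating.
Others bid (2, 2, 4, 4): truth gives -4; bid 2 gives -2 > -4. Violating.
Others bid (2, 2, 2, 2): truth gives 0; no alternative beats it.
(Checking all 81 profiles: 80 have a profitable deviation, 1 does not.)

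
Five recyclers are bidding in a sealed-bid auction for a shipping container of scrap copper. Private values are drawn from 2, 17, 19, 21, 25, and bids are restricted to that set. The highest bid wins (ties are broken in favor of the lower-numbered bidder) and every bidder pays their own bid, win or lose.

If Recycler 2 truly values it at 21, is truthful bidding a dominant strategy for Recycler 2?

No

Consider the case where Recycler 1 bids 2, Recycler 3 bids 2, Recycler 4 bids 2 and Recycler 5 bids 2.
Truthful bid 21: wins, pays 21, utility 21 - 21 = 0.
Bid 17 instead: wins, pays 17, utility 21 - 17 = 4.
Since 4 > 0, bidding 17 is strictly better here, so truthful bidding is not dominant.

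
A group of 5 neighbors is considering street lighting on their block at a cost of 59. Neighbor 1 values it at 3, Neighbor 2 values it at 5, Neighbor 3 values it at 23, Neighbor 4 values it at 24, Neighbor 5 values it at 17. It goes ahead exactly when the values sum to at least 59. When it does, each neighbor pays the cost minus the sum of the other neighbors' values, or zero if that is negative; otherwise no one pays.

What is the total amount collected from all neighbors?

Total value 72 ≥ cost 59, so it is built.
Neighbor 1: others sum to 69; max(0, 59 - 69) = 0.
Neighbor 2: others sum to 67; max(0, 59 - 67) = 0.
Neighbor 3: others sum to 49; max(0, 59 - 49) = 10.
Neighbor 4: others sum to 48; max(0, 59 - 48) = 11.
Neighbor 5: others sum to 55; max(0, 59 - 55) = 4.
Total collected = 0 + 0 + 10 + 11 + 4 = 25.

25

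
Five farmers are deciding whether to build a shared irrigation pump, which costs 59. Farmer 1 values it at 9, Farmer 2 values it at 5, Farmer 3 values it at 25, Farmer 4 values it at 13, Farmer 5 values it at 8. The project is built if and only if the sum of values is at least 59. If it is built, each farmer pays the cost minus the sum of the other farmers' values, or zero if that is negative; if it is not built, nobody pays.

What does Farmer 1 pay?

Total value 60 ≥ cost 59, so the project is built.
The other farmers' values sum to 51.
Cost minus that sum is 59 - 51 = 8.

8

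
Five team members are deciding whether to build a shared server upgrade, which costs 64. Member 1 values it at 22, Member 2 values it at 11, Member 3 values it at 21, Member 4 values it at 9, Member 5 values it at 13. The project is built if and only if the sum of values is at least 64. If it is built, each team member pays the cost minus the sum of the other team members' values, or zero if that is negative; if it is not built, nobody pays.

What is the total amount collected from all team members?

Total value 76 ≥ cost 64, so it is built.
Member 1: others sum to 54; max(0, 64 - 54) = 10.
Member 2: others sum to 65; max(0, 64 - 65) = 0.
Member 3: others sum to 55; max(0, 64 - 55) = 9.
Member 4: others sum to 67; max(0, 64 - 67) = 0.
Member 5: others sum to 63; max(0, 64 - 63) = 1.
Total collected = 10 + 0 + 9 + 0 + 1 = 20.

20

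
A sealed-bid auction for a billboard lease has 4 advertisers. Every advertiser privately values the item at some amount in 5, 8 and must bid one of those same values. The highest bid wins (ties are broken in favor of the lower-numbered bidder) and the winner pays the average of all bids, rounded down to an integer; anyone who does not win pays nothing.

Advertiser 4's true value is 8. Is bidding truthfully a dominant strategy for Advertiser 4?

Check each profile of the others' bids and compare truth against every alternative bid.
Others bid (5, 5, 5): truth gives 3, best alternative gives 0.
Others bid (5, 5, 8): truth gives 0, best alternative gives 0.
Others bid (5, 8, 5): truth gives 0, best alternative gives 0.
Others bid (5, 8, 8): truth gives 0, best alternative gives 0.
Others bid (8, 5, 5): truth gives 0, best alternative gives 0.
Others bid (8, 5, 8): truth gives 0, best alternative gives 0.
(Remaining 2 profiles checked similarly; truth is weakly best in each.)
In every case the truthful bid is at least as good as any alternative, so it is a dominant strategy.

Yes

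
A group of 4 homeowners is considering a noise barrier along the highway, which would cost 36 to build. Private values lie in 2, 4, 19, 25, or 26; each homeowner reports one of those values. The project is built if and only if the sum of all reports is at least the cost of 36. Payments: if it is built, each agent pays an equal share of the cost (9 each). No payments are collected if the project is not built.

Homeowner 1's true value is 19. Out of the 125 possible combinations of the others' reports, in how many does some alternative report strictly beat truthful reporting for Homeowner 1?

Others report (2, 4, 4): truth gives 0; report 26 gives 10 > 0. Violating.
Others report (4, 2, 4): truth gives 0; report 26 gives 10 > 0. Violating.
Others report (4, 4, 2): truth gives 0; report 26 gives 10 > 0. Violating.
Others report (4, 4, 4): truth gives 0; report 25 gives 10 > 0. Violating.
Others report (2, 2, 2): truth gives 0; no alternative beats it.
Others report (2, 2, 4): truth gives 0; no alternative beats it.
(Checking all 125 profiles: 4 have a profitable deviation, 121 do not.)

4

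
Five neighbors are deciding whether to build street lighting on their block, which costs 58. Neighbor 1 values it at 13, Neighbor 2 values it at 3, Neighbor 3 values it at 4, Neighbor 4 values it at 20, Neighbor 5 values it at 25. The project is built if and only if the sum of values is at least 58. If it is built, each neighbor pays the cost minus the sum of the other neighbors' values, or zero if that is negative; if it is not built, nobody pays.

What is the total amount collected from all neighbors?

37

Total value 65 ≥ cost 58, so it is built.
Neighbor 1: others sum to 52; max(0, 58 - 52) = 6.
Neighbor 2: others sum to 62; max(0, 58 - 62) = 0.
Neighbor 3: others sum to 61; max(0, 58 - 61) = 0.
Neighbor 4: others sum to 45; max(0, 58 - 45) = 13.
Neighbor 5: others sum to 40; max(0, 58 - 40) = 18.
Total collected = 6 + 0 + 0 + 13 + 18 = 37.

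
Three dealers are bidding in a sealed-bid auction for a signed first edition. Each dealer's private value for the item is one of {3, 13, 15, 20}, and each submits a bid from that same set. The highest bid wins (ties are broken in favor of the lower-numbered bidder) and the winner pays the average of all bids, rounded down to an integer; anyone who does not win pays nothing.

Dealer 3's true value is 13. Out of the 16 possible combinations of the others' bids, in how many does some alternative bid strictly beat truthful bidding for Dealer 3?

4

Others bid (3, 13): truth gives 0; bid 15 gives 3 > 0. Violating.
Others bid (3, 15): truth gives 0; bid 20 gives 1 > 0. Violating.
Others bid (13, 3): truth gives 0; bid 15 gives 3 > 0. Violating.
Others bid (15, 3): truth gives 0; bid 20 gives 1 > 0. Violating.
Others bid (3, 3): truth gives 7; no alternative beats it.
Others bid (3, 20): truth gives 0; no alternative beats it.
(Checking all 16 profiles: 4 have a profitable deviation, 12 do not.)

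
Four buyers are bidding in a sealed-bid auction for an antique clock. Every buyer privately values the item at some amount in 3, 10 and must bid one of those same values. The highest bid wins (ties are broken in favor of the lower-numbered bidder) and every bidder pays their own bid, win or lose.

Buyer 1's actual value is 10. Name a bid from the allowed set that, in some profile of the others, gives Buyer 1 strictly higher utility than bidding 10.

3

Suppose Buyer 2 bids 3, Buyer 3 bids 3 and Buyer 4 bids 3.
Bid 10: wins, pays 10, utility 10 - 10 = 0.
Bid 3: wins, pays 3, utility 10 - 3 = 7.
So bidding 3 beats truth here (7 > 0).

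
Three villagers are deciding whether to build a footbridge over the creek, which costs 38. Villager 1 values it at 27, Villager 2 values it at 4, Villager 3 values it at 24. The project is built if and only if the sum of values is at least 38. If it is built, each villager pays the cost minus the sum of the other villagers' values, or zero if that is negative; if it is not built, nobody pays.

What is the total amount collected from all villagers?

Total value 55 ≥ cost 38, so it is built.
Villager 1: others sum to 28; max(0, 38 - 28) = 10.
Villager 2: others sum to 51; max(0, 38 - 51) = 0.
Villager 3: others sum to 31; max(0, 38 - 31) = 7.
Total collected = 10 + 0 + 7 = 17.

17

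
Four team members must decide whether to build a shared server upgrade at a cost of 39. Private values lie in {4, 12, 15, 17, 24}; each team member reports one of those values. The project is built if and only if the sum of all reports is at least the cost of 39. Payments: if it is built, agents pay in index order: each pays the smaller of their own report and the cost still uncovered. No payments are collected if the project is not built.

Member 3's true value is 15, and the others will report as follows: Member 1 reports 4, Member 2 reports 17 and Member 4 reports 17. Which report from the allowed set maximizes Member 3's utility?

Report 4: project built, pays 4, utility 15 - 4 = 11.
Report 12: project built, pays 12, utility 15 - 12 = 3.
Report 15: project built, pays 15, utility 15 - 15 = 0.
Report 17: project built, pays 17, utility 15 - 17 = -2.
Report 24: project built, pays 18, utility 15 - 18 = -3.
The best choice is 4 with utility 11.

4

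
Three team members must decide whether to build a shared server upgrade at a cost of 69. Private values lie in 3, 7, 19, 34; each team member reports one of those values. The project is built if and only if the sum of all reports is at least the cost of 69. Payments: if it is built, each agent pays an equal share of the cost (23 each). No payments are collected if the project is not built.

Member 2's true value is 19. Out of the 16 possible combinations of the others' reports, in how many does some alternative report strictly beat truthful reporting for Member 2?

2

Others report (19, 34): truth gives -4; report 3 gives 0 > -4. Violating.
Others report (34, 19): truth gives -4; report 3 gives 0 > -4. Violating.
Others report (3, 3): truth gives 0; no alternative beats it.
Others report (3, 7): truth gives 0; no alternative beats it.
(Checking all 16 profiles: 2 have a profitable deviation, 14 do not.)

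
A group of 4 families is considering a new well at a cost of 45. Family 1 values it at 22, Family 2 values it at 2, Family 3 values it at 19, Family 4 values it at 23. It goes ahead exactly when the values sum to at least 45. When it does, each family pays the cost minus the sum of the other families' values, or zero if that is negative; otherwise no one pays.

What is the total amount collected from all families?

3

Total value 66 ≥ cost 45, so it is built.
Family 1: others sum to 44; max(0, 45 - 44) = 1.
Family 2: others sum to 64; max(0, 45 - 64) = 0.
Family 3: others sum to 47; max(0, 45 - 47) = 0.
Family 4: others sum to 43; max(0, 45 - 43) = 2.
Total collected = 1 + 0 + 0 + 2 = 3.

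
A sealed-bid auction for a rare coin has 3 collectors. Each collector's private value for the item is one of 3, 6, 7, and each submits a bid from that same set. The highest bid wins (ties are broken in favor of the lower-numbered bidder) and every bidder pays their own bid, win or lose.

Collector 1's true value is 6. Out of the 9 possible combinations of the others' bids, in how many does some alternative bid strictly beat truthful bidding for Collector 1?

Others bid (3, 3): truth gives 0; bid 3 gives 3 > 0. Violating.
Others bid (3, 7): truth gives -6; bid 7 gives -1 > -6. Violating.
Others bid (6, 7): truth gives -6; bid 7 gives -1 > -6. Violating.
Others bid (7, 3): truth gives -6; bid 7 gives -1 > -6. Violating.
Others bid (3, 6): truth gives 0; no alternative beats it.
Others bid (6, 3): truth gives 0; no alternative beats it.
(Checking all 9 profiles: 6 have a profitable deviation, 3 do not.)

6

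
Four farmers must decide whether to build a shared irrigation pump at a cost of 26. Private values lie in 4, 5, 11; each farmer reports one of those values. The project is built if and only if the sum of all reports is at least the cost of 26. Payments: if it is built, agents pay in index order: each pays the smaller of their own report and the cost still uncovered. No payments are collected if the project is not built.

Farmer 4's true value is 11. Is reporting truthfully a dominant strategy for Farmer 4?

Check each profile of the others' reports and compare truth against every alternative report.
Others report (4, 5, 11): truth gives 5, best alternative gives 0.
Others report (4, 11, 5): truth gives 5, best alternative gives 0.
Others report (5, 4, 11): truth gives 5, best alternative gives 0.
Others report (5, 11, 4): truth gives 5, best alternative gives 0.
Others report (11, 4, 5): truth gives 5, best alternative gives 0.
Others report (11, 5, 4): truth gives 5, best alternative gives 0.
(Remaining 21 profiles checked similarly; truth is weakly best in each.)
In every case the truthful report is at least as good as any alternative, so it is a dominant strategy.

Yes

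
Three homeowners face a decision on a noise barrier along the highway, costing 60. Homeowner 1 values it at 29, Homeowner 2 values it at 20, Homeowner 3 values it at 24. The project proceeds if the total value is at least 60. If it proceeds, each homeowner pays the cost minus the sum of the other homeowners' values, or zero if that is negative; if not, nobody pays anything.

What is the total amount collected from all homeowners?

34

Total value 73 ≥ cost 60, so it is built.
Homeowner 1: others sum to 44; max(0, 60 - 44) = 16.
Homeowner 2: others sum to 53; max(0, 60 - 53) = 7.
Homeowner 3: others sum to 49; max(0, 60 - 49) = 11.
Total collected = 16 + 7 + 11 = 34.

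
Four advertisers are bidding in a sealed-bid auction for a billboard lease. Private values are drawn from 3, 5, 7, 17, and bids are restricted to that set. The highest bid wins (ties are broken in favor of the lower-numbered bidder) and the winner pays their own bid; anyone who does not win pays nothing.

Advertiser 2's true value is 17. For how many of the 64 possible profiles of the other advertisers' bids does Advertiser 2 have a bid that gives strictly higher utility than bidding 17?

18

Others bid (3, 3, 3): truth gives 0; bid 5 gives 12 > 0. Violating.
Others bid (3, 3, 5): truth gives 0; bid 5 gives 12 > 0. Violating.
Others bid (3, 3, 7): truth gives 0; bid 7 gives 10 > 0. Violating.
Others bid (3, 5, 3): truth gives 0; bid 5 gives 12 > 0. Violating.
Others bid (3, 3, 17): truth gives 0; no alternative beats it.
Others bid (3, 5, 17): truth gives 0; no alternative beats it.
(Checking all 64 profiles: 18 have a profitable deviation, 46 do not.)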